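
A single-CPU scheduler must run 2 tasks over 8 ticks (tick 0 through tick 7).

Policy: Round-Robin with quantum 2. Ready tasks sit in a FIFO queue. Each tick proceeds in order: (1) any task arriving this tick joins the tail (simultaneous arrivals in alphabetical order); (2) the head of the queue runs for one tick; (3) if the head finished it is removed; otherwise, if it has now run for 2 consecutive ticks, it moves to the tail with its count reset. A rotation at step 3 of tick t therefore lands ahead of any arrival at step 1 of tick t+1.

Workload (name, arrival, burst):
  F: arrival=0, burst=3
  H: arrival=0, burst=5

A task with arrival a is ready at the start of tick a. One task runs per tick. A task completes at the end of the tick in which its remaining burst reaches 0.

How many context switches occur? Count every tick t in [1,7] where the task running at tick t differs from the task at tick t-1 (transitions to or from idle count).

t=0: queue=[F,H] q_used=0 → run F
t=1: queue=[F,H] q_used=1 → run F
t=2: queue=[H,F] q_used=0 → run H
t=3: queue=[H,F] q_used=1 → run H
t=4: queue=[F,H] q_used=0 → run F
t=5: queue=[H] q_used=0 → run H
t=6: queue=[H] q_used=1 → run H
t=7: queue=[H] q_used=0 → run H

context switches = 3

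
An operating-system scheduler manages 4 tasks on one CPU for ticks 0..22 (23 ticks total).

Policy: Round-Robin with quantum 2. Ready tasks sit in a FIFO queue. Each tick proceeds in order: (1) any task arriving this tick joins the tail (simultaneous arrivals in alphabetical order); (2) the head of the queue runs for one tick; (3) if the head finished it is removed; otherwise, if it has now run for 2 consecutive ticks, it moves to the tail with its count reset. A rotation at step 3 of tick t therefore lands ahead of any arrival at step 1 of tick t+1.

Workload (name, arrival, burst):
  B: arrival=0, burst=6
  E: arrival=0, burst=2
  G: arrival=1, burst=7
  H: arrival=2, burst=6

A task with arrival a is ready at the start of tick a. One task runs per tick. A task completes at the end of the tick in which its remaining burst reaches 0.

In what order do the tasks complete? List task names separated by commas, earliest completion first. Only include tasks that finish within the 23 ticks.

t=0: queue=[B,E] q_used=0 → run B
t=1: queue=[B,E,G] q_used=1 → run B
t=2: queue=[E,G,B,H] q_used=0 → run E
t=3: queue=[E,G,B,H] q_used=1 → run E
t=4: queue=[G,B,H] q_used=0 → run G
t=5: queue=[G,B,H] q_used=1 → run G
t=6: queue=[B,H,G] q_used=0 → run B
t=7: queue=[B,H,G] q_used=1 → run B
t=8: queue=[H,G,B] q_used=0 → run H
t=9: queue=[H,G,B] q_used=1 → run H
t=10: queue=[G,B,H] q_used=0 → run G
t=11: queue=[G,B,H] q_used=1 → run G
t=12: queue=[B,H,G] q_used=0 → run B
t=13: queue=[B,H,G] q_used=1 → run B
t=14: queue=[H,G] q_used=0 → run H
t=15: queue=[H,G] q_used=1 → run H
t=16: queue=[G,H] q_used=0 → run G
t=17: queue=[G,H] q_used=1 → run G
t=18: queue=[H,G] q_used=0 → run H
t=19: queue=[H,G] q_used=1 → run H
t=20: queue=[G] q_used=0 → run G
t=21: (idle)
t=22: (idle)

completion order = E, B, H, G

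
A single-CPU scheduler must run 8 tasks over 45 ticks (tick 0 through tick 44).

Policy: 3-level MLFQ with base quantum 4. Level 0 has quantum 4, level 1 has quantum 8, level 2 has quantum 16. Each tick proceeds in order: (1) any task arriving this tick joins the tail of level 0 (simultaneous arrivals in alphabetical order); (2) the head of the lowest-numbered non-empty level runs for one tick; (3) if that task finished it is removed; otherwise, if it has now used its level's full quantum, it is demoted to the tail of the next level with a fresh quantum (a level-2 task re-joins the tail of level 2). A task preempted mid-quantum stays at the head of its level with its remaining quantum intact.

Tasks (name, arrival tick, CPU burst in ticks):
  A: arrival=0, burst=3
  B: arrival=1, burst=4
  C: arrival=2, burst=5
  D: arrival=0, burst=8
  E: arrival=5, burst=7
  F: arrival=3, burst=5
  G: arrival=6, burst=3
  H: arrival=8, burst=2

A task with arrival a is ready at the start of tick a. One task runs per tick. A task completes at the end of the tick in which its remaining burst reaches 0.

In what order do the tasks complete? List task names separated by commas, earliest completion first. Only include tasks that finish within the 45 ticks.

t=0: L0/L1/L2 = AD/-/- → run A
t=1: L0/L1/L2 = ADB/-/- → run A
t=2: L0/L1/L2 = ADBC/-/- → run A
t=3: L0/L1/L2 = DBCF/-/- → run D
t=4: L0/L1/L2 = DBCF/-/- → run D
t=5: L0/L1/L2 = DBCFE/-/- → run D
t=6: L0/L1/L2 = DBCFEG/-/- → run D
t=7: L0/L1/L2 = BCFEG/D/- → run B
t=8: L0/L1/L2 = BCFEGH/D/- → run B
t=9: L0/L1/L2 = BCFEGH/D/- → run B
t=10: L0/L1/L2 = BCFEGH/D/- → run B
t=11: L0/L1/L2 = CFEGH/D/- → run C
t=12: L0/L1/L2 = CFEGH/D/- → run C
t=13: L0/L1/L2 = CFEGH/D/- → run C
t=14: L0/L1/L2 = CFEGH/D/- → run C
t=15: L0/L1/L2 = FEGH/DC/- → run F
t=16: L0/L1/L2 = FEGH/DC/- → run F
t=17: L0/L1/L2 = FEGH/DC/- → run F
t=18: L0/L1/L2 = FEGH/DC/- → run F
t=19: L0/L1/L2 = EGH/DCF/- → run E
t=20: L0/L1/L2 = EGH/DCF/- → run E
t=21: L0/L1/L2 = EGH/DCF/- → run E
t=22: L0/L1/L2 = EGH/DCF/- → run E
t=23: L0/L1/L2 = GH/DCFE/- → run G
t=24: L0/L1/L2 = GH/DCFE/- → run G
t=25: L0/L1/L2 = GH/DCFE/- → run G
t=26: L0/L1/L2 = H/DCFE/- → run H
t=27: L0/L1/L2 = H/DCFE/- → run H
t=28: L0/L1/L2 = -/DCFE/- → run D
t=29: L0/L1/L2 = -/DCFE/- → run D
t=30: L0/L1/L2 = -/DCFE/- → run D
t=31: L0/L1/L2 = -/DCFE/- → run D
t=32: L0/L1/L2 = -/CFE/- → run C
t=33: L0/L1/L2 = -/FE/- → run F
t=34: L0/L1/L2 = -/E/- → run E
t=35: L0/L1/L2 = -/E/- → run E
t=36: L0/L1/L2 = -/E/- → run E
t=37: (idle)
t=38: (idle)
t=39: (idle)
t=40: (idle)
t=41: (idle)
t=42: (idle)
t=43: (idle)
t=44: (idle)

completion order = A, B, G, H, D, C, F, E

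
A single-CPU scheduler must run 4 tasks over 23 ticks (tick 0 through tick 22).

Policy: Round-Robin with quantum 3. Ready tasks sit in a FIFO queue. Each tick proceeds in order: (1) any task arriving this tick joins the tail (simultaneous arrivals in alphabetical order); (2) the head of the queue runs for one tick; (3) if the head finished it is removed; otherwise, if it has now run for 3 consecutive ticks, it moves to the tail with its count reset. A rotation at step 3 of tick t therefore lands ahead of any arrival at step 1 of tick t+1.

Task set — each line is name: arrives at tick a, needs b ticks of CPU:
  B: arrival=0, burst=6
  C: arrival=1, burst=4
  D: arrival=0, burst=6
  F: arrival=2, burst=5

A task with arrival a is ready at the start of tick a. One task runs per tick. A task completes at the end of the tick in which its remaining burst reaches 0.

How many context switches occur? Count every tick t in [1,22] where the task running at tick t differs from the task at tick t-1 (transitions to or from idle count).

t=0: queue=[B,D] q_used=0 → run B
t=1: queue=[B,D,C] q_used=1 → run B
t=2: queue=[B,D,C,F] q_used=2 → run B
t=3: queue=[D,C,F,B] q_used=0 → run D
t=4: queue=[D,C,F,B] q_used=1 → run D
t=5: queue=[D,C,F,B] q_used=2 → run D
t=6: queue=[C,F,B,D] q_used=0 → run C
t=7: queue=[C,F,B,D] q_used=1 → run C
t=8: queue=[C,F,B,D] q_used=2 → run C
t=9: queue=[F,B,D,C] q_used=0 → run F
t=10: queue=[F,B,D,C] q_used=1 → run F
t=11: queue=[F,B,D,C] q_used=2 → run F
t=12: queue=[B,D,C,F] q_used=0 → run B
t=13: queue=[B,D,C,F] q_used=1 → run B
t=14: queue=[B,D,C,F] q_used=2 → run B
t=15: queue=[D,C,F] q_used=0 → run D
t=16: queue=[D,C,F] q_used=1 → run D
t=17: queue=[D,C,F] q_used=2 → run D
t=18: queue=[C,F] q_used=0 → run C
t=19: queue=[F] q_used=0 → run F
t=20: queue=[F] q_used=1 → run F
t=21: (idle)
t=22: (idle)

context switches = 8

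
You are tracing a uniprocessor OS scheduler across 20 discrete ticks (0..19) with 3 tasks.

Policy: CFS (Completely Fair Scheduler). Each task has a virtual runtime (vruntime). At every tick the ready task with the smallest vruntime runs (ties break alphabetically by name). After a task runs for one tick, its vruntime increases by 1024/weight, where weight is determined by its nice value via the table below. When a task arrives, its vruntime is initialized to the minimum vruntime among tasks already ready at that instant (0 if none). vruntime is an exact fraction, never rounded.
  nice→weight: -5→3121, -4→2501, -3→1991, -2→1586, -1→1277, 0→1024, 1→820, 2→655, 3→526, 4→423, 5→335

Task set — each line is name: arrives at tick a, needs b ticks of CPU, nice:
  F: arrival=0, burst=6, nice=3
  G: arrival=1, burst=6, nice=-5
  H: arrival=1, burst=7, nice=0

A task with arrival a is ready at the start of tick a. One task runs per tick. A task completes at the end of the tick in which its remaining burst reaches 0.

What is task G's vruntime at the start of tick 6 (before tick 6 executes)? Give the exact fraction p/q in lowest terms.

t=0: vr[F=0] → run F
t=1: vr[F=512/263 G=512/263 H=512/263] → run F
t=2: vr[F=1024/263 G=512/263 H=512/263] → run G
t=3: vr[F=1024/263 G=1867264/820823 H=512/263] → run H
t=4: vr[F=1024/263 G=1867264/820823 H=775/263] → run G
t=5: vr[F=1024/263 G=2136576/820823 H=775/263] → run G
t=6: vr[F=1024/263 G=2405888/820823 H=775/263] → run G
t=7: vr[F=1024/263 G=2675200/820823 H=775/263] → run H
t=8: vr[F=1024/263 G=2675200/820823 H=1038/263] → run G
t=9: vr[F=1024/263 G=2944512/820823 H=1038/263] → run G
t=10: vr[F=1024/263 H=1038/263] → run F
t=11: vr[F=1536/263 H=1038/263] → run H
t=12: vr[F=1536/263 H=1301/263] → run H
t=13: vr[F=1536/263 H=1564/263] → run F
t=14: vr[F=2048/263 H=1564/263] → run H
t=15: vr[F=2048/263 H=1827/263] → run H
t=16: vr[F=2048/263 H=2090/263] → run F
t=17: vr[F=2560/263 H=2090/263] → run H
t=18: vr[F=2560/263] → run F
t=19: (idle)

vruntime(G, start of tick 6) = 2405888/820823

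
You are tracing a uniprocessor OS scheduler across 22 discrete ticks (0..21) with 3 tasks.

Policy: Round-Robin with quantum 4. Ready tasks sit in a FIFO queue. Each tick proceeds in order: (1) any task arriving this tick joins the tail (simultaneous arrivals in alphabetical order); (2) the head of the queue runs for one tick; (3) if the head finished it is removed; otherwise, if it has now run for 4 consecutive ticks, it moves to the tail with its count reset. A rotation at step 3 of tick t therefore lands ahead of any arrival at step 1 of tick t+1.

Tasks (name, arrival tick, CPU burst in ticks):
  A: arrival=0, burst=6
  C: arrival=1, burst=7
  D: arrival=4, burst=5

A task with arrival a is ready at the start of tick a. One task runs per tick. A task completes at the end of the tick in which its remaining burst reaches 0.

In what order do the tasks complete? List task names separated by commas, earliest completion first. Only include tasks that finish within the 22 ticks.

completion order = A, C, D

t=0: queue=[A] q_used=0 → run A
t=1: queue=[A,C] q_used=1 → run A
t=2: queue=[A,C] q_used=2 → run A
t=3: queue=[A,C] q_used=3 → run A
t=4: queue=[C,A,D] q_used=0 → run C
t=5: queue=[C,A,D] q_used=1 → run C
t=6: queue=[C,A,D] q_used=2 → run C
t=7: queue=[C,A,D] q_used=3 → run C
t=8: queue=[A,D,C] q_used=0 → run A
t=9: queue=[A,D,C] q_used=1 → run A
t=10: queue=[D,C] q_used=0 → run D
t=11: queue=[D,C] q_used=1 → run D
t=12: queue=[D,C] q_used=2 → run D
t=13: queue=[D,C] q_used=3 → run D
t=14: queue=[C,D] q_used=0 → run C
t=15: queue=[C,D] q_used=1 → run C
t=16: queue=[C,D] q_used=2 → run C
t=17: queue=[D] q_used=0 → run D
t=18: (idle)
t=19: (idle)
t=20: (idle)
t=21: (idle)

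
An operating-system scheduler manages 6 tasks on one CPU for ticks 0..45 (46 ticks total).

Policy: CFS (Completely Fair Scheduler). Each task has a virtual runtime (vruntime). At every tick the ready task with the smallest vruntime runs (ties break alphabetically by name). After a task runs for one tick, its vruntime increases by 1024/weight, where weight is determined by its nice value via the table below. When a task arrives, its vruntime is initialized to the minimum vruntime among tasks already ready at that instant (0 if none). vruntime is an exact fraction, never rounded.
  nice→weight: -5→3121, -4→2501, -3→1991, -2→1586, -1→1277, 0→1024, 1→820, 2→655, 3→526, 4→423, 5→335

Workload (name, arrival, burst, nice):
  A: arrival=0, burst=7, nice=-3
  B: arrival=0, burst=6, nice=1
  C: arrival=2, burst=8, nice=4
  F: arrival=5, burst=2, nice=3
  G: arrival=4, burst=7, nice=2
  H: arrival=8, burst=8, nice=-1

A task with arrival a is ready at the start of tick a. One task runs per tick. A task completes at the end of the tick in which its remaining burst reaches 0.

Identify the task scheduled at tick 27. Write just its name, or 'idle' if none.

running at tick 27 = B

t=0: vr[A=0 B=0] → run A
t=1: vr[A=1024/1991 B=0] → run B
t=2: vr[A=1024/1991 B=256/205 C=1024/1991] → run A
t=3: vr[A=2048/1991 B=256/205 C=1024/1991] → run C
t=4: vr[A=2048/1991 B=256/205 C=2471936/842193 G=2048/1991] → run A
t=5: vr[A=3072/1991 B=256/205 C=2471936/842193 F=2048/1991 G=2048/1991] → run F
t=6: vr[A=3072/1991 B=256/205 C=2471936/842193 F=1558016/523633 G=2048/1991] → run G
t=7: vr[A=3072/1991 B=256/205 C=2471936/842193 F=1558016/523633 G=3380224/1304105] → run B
t=8: vr[A=3072/1991 B=512/205 C=2471936/842193 F=1558016/523633 G=3380224/1304105 H=3072/1991] → run A
t=9: vr[A=4096/1991 B=512/205 C=2471936/842193 F=1558016/523633 G=3380224/1304105 H=3072/1991] → run H
t=10: vr[A=4096/1991 B=512/205 C=2471936/842193 F=1558016/523633 G=3380224/1304105 H=5961728/2542507] → run A
t=11: vr[A=5120/1991 B=512/205 C=2471936/842193 F=1558016/523633 G=3380224/1304105 H=5961728/2542507] → run H
t=12: vr[A=5120/1991 B=512/205 C=2471936/842193 F=1558016/523633 G=3380224/1304105 H=8000512/2542507] → run B
t=13: vr[A=5120/1991 B=768/205 C=2471936/842193 F=1558016/523633 G=3380224/1304105 H=8000512/2542507] → run A
t=14: vr[A=6144/1991 B=768/205 C=2471936/842193 F=1558016/523633 G=3380224/1304105 H=8000512/2542507] → run G
t=15: vr[A=6144/1991 B=768/205 C=2471936/842193 F=1558016/523633 G=5419008/1304105 H=8000512/2542507] → run C
t=16: vr[A=6144/1991 B=768/205 C=4510720/842193 F=1558016/523633 G=5419008/1304105 H=8000512/2542507] → run F
t=17: vr[A=6144/1991 B=768/205 C=4510720/842193 G=5419008/1304105 H=8000512/2542507] → run A
t=18: vr[B=768/205 C=4510720/842193 G=5419008/1304105 H=8000512/2542507] → run H
t=19: vr[B=768/205 C=4510720/842193 G=5419008/1304105 H=10039296/2542507] → run B
t=20: vr[B=1024/205 C=4510720/842193 G=5419008/1304105 H=10039296/2542507] → run H
t=21: vr[B=1024/205 C=4510720/842193 G=5419008/1304105 H=12078080/2542507] → run G
t=22: vr[B=1024/205 C=4510720/842193 G=7457792/1304105 H=12078080/2542507] → run H
t=23: vr[B=1024/205 C=4510720/842193 G=7457792/1304105 H=14116864/2542507] → run B
t=24: vr[B=256/41 C=4510720/842193 G=7457792/1304105 H=14116864/2542507] → run C
t=25: vr[B=256/41 C=2183168/280731 G=7457792/1304105 H=14116864/2542507] → run H
t=26: vr[B=256/41 C=2183168/280731 G=7457792/1304105 H=16155648/2542507] → run G
t=27: vr[B=256/41 C=2183168/280731 G=9496576/1304105 H=16155648/2542507] → run B
t=28: vr[C=2183168/280731 G=9496576/1304105 H=16155648/2542507] → run H
t=29: vr[C=2183168/280731 G=9496576/1304105 H=18194432/2542507] → run H
t=30: vr[C=2183168/280731 G=9496576/1304105] → run G
t=31: vr[C=2183168/280731 G=2307072/260821] → run C
t=32: vr[C=8588288/842193 G=2307072/260821] → run G
t=33: vr[C=8588288/842193 G=13574144/1304105] → run C
t=34: vr[C=10627072/842193 G=13574144/1304105] → run G
t=35: vr[C=10627072/842193] → run C
t=36: vr[C=4221952/280731] → run C
t=37: vr[C=14704640/842193] → run C
t=38: (idle)
t=39: (idle)
t=40: (idle)
t=41: (idle)
t=42: (idle)
t=43: (idle)
t=44: (idle)
t=45: (idle)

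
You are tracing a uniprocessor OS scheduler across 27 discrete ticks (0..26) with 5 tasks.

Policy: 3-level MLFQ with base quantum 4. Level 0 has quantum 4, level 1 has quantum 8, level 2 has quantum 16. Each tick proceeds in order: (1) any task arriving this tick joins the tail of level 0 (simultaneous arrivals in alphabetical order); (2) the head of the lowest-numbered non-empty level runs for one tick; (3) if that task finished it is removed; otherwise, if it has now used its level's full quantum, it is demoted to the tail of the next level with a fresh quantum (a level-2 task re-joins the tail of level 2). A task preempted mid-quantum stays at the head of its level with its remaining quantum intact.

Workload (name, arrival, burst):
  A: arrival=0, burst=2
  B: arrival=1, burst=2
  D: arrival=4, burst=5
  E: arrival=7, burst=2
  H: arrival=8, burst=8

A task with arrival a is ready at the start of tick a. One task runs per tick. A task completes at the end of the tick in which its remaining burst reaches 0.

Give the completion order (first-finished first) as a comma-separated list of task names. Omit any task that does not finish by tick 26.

t=0: L0/L1/L2 = A/-/- → run A
t=1: L0/L1/L2 = AB/-/- → run A
t=2: L0/L1/L2 = B/-/- → run B
t=3: L0/L1/L2 = B/-/- → run B
t=4: L0/L1/L2 = D/-/- → run D
t=5: L0/L1/L2 = D/-/- → run D
t=6: L0/L1/L2 = D/-/- → run D
t=7: L0/L1/L2 = DE/-/- → run D
t=8: L0/L1/L2 = EH/D/- → run E
t=9: L0/L1/L2 = EH/D/- → run E
t=10: L0/L1/L2 = H/D/- → run H
t=11: L0/L1/L2 = H/D/- → run H
t=12: L0/L1/L2 = H/D/- → run H
t=13: L0/L1/L2 = H/D/- → run H
t=14: L0/L1/L2 = -/DH/- → run D
t=15: L0/L1/L2 = -/H/- → run H
t=16: L0/L1/L2 = -/H/- → run H
t=17: L0/L1/L2 = -/H/- → run H
t=18: L0/L1/L2 = -/H/- → run H
t=19: (idle)
t=20: (idle)
t=21: (idle)
t=22: (idle)
t=23: (idle)
t=24: (idle)
t=25: (idle)
t=26: (idle)

completion order = A, B, E, D, H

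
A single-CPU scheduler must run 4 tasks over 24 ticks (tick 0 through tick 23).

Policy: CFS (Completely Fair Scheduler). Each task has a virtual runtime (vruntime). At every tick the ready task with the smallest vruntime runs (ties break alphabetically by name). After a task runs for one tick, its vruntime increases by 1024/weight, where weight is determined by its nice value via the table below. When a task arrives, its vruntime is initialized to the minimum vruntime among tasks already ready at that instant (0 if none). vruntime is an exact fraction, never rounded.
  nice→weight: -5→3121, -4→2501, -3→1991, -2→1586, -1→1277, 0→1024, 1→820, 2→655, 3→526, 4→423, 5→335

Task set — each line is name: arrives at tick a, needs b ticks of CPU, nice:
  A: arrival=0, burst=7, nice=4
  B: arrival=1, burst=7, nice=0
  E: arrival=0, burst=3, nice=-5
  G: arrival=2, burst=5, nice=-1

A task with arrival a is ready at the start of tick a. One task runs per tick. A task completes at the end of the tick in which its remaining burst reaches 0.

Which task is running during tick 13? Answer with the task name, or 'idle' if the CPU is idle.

running at tick 13 = G

t=0: vr[A=0 E=0] → run A
t=1: vr[A=1024/423 B=0 E=0] → run B
t=2: vr[A=1024/423 B=1 E=0 G=0] → run E
t=3: vr[A=1024/423 B=1 E=1024/3121 G=0] → run G
t=4: vr[A=1024/423 B=1 E=1024/3121 G=1024/1277] → run E
t=5: vr[A=1024/423 B=1 E=2048/3121 G=1024/1277] → run E
t=6: vr[A=1024/423 B=1 G=1024/1277] → run G
t=7: vr[A=1024/423 B=1 G=2048/1277] → run B
t=8: vr[A=1024/423 B=2 G=2048/1277] → run G
t=9: vr[A=1024/423 B=2 G=3072/1277] → run B
t=10: vr[A=1024/423 B=3 G=3072/1277] → run G
t=11: vr[A=1024/423 B=3 G=4096/1277] → run A
t=12: vr[A=2048/423 B=3 G=4096/1277] → run B
t=13: vr[A=2048/423 B=4 G=4096/1277] → run G
t=14: vr[A=2048/423 B=4] → run B
t=15: vr[A=2048/423 B=5] → run A
t=16: vr[A=1024/141 B=5] → run B
t=17: vr[A=1024/141 B=6] → run B
t=18: vr[A=1024/141] → run A
t=19: vr[A=4096/423] → run A
t=20: vr[A=5120/423] → run A
t=21: vr[A=2048/141] → run A
t=22: (idle)
t=23: (idle)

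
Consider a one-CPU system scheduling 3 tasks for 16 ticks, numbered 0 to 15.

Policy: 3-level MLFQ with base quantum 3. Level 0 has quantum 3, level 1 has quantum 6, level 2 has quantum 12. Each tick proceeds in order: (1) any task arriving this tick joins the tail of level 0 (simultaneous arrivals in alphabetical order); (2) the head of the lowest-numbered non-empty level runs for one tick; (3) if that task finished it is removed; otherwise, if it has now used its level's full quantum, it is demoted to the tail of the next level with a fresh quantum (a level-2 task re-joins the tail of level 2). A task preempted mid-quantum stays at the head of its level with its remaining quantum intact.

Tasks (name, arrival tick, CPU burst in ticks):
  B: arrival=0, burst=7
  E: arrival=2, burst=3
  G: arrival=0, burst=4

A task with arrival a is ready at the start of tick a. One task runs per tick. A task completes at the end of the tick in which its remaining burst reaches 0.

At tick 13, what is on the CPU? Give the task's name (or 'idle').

t=0: L0/L1/L2 = BG/-/- → run B
t=1: L0/L1/L2 = BG/-/- → run B
t=2: L0/L1/L2 = BGE/-/- → run B
t=3: L0/L1/L2 = GE/B/- → run G
t=4: L0/L1/L2 = GE/B/- → run G
t=5: L0/L1/L2 = GE/B/- → run G
t=6: L0/L1/L2 = E/BG/- → run E
t=7: L0/L1/L2 = E/BG/- → run E
t=8: L0/L1/L2 = E/BG/- → run E
t=9: L0/L1/L2 = -/BG/- → run B
t=10: L0/L1/L2 = -/BG/- → run B
t=11: L0/L1/L2 = -/BG/- → run B
t=12: L0/L1/L2 = -/BG/- → run B
t=13: L0/L1/L2 = -/G/- → run G
t=14: (idle)
t=15: (idle)

running at tick 13 = G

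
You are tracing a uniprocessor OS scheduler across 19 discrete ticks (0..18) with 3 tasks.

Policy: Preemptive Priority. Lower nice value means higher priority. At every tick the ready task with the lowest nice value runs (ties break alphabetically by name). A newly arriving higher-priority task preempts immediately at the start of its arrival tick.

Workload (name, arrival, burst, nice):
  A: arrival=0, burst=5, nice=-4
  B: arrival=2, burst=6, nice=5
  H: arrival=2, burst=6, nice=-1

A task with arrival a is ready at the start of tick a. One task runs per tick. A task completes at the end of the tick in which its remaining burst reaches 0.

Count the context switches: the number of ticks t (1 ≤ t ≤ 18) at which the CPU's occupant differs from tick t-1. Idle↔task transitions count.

t=0: ready={A} → run A
t=1: ready={A} → run A
t=2: ready={A,B,H} → run A
t=3: ready={A,B,H} → run A
t=4: ready={A,B,H} → run A
t=5: ready={B,H} → run H
t=6: ready={B,H} → run H
t=7: ready={B,H} → run H
t=8: ready={B,H} → run H
t=9: ready={B,H} → run H
t=10: ready={B,H} → run H
t=11: ready={B} → run B
t=12: ready={B} → run B
t=13: ready={B} → run B
t=14: ready={B} → run B
t=15: ready={B} → run B
t=16: ready={B} → run B
t=17: (idle)
t=18: (idle)

context switches = 3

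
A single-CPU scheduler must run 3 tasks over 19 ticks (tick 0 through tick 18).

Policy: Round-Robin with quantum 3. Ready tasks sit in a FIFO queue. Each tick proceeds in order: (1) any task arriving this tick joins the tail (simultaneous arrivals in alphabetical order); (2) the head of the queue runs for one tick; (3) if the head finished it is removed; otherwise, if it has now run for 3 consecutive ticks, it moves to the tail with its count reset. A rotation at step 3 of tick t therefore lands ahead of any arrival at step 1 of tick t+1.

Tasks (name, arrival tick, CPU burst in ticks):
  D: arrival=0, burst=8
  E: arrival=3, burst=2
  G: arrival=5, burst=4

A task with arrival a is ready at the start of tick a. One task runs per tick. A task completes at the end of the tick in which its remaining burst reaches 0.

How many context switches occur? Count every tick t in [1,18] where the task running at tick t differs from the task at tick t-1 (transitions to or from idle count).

context switches = 5

t=0: queue=[D] q_used=0 → run D
t=1: queue=[D] q_used=1 → run D
t=2: queue=[D] q_used=2 → run D
t=3: queue=[D,E] q_used=0 → run D
t=4: queue=[D,E] q_used=1 → run D
t=5: queue=[D,E,G] q_used=2 → run D
t=6: queue=[E,G,D] q_used=0 → run E
t=7: queue=[E,G,D] q_used=1 → run E
t=8: queue=[G,D] q_used=0 → run G
t=9: queue=[G,D] q_used=1 → run G
t=10: queue=[G,D] q_used=2 → run G
t=11: queue=[D,G] q_used=0 → run D
t=12: queue=[D,G] q_used=1 → run D
t=13: queue=[G] q_used=0 → run G
t=14: (idle)
t=15: (idle)
t=16: (idle)
t=17: (idle)
t=18: (idle)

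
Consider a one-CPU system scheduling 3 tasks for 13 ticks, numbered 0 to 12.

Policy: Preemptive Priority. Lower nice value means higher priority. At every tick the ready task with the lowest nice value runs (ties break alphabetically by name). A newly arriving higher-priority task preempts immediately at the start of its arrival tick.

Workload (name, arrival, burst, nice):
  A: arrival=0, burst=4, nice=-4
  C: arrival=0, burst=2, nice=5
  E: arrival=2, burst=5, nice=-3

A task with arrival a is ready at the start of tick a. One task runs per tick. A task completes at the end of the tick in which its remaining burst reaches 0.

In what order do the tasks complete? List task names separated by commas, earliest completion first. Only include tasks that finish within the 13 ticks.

completion order = A, E, C

t=0: ready={A,C} → run A
t=1: ready={A,C} → run A
t=2: ready={A,C,E} → run A
t=3: ready={A,C,E} → run A
t=4: ready={C,E} → run E
t=5: ready={C,E} → run E
t=6: ready={C,E} → run E
t=7: ready={C,E} → run E
t=8: ready={C,E} → run E
t=9: ready={C} → run C
t=10: ready={C} → run C
t=11: (idle)
t=12: (idle)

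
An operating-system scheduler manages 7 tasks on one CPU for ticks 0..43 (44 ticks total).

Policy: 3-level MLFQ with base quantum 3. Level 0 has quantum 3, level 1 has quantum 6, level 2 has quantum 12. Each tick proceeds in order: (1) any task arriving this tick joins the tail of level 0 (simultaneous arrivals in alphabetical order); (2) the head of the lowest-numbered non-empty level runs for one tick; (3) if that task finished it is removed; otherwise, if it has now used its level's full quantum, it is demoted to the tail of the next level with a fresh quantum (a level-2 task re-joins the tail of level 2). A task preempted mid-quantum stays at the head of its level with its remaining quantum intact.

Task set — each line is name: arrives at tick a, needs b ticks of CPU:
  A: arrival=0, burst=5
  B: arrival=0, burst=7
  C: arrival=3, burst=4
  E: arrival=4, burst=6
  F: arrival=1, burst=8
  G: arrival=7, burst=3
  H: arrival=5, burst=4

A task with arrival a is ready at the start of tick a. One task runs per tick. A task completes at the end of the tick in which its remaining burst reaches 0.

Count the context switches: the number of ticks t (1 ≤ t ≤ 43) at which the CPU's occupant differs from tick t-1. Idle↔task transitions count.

t=0: L0/L1/L2 = AB/-/- → run A
t=1: L0/L1/L2 = ABF/-/- → run A
t=2: L0/L1/L2 = ABF/-/- → run A
t=3: L0/L1/L2 = BFC/A/- → run B
t=4: L0/L1/L2 = BFCE/A/- → run B
t=5: L0/L1/L2 = BFCEH/A/- → run B
t=6: L0/L1/L2 = FCEH/AB/- → run F
t=7: L0/L1/L2 = FCEHG/AB/- → run F
t=8: L0/L1/L2 = FCEHG/AB/- → run F
t=9: L0/L1/L2 = CEHG/ABF/- → run C
t=10: L0/L1/L2 = CEHG/ABF/- → run C
t=11: L0/L1/L2 = CEHG/ABF/- → run C
t=12: L0/L1/L2 = EHG/ABFC/- → run E
t=13: L0/L1/L2 = EHG/ABFC/- → run E
t=14: L0/L1/L2 = EHG/ABFC/- → run E
t=15: L0/L1/L2 = HG/ABFCE/- → run H
t=16: L0/L1/L2 = HG/ABFCE/- → run H
t=17: L0/L1/L2 = HG/ABFCE/- → run H
t=18: L0/L1/L2 = G/ABFCEH/- → run G
t=19: L0/L1/L2 = G/ABFCEH/- → run G
t=20: L0/L1/L2 = G/ABFCEH/- → run G
t=21: L0/L1/L2 = -/ABFCEH/- → run A
t=22: L0/L1/L2 = -/ABFCEH/- → run A
t=23: L0/L1/L2 = -/BFCEH/- → run B
t=24: L0/L1/L2 = -/BFCEH/- → run B
t=25: L0/L1/L2 = -/BFCEH/- → run B
t=26: L0/L1/L2 = -/BFCEH/- → run B
t=27: L0/L1/L2 = -/FCEH/- → run F
t=28: L0/L1/L2 = -/FCEH/- → run F
t=29: L0/L1/L2 = -/FCEH/- → run F
t=30: L0/L1/L2 = -/FCEH/- → run F
t=31: L0/L1/L2 = -/FCEH/- → run F
t=32: L0/L1/L2 = -/CEH/- → run C
t=33: L0/L1/L2 = -/EH/- → run E
t=34: L0/L1/L2 = -/EH/- → run E
t=35: L0/L1/L2 = -/EH/- → run E
t=36: L0/L1/L2 = -/H/- → run H
t=37: (idle)
t=38: (idle)
t=39: (idle)
t=40: (idle)
t=41: (idle)
t=42: (idle)
t=43: (idle)

context switches = 13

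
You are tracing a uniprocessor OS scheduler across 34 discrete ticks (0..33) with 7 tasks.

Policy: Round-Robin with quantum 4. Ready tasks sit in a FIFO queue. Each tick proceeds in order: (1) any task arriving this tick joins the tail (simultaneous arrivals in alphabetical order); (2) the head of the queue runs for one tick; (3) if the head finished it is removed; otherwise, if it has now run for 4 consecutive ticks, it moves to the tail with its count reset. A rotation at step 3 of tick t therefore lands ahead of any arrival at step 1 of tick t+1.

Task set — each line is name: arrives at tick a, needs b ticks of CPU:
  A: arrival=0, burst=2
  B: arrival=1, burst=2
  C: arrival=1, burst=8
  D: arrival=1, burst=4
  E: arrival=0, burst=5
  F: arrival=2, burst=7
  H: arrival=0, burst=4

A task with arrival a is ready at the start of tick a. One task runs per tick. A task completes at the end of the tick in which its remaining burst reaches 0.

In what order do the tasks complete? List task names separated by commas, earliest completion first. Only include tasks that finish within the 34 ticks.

t=0: queue=[A,E,H] q_used=0 → run A
t=1: queue=[A,E,H,B,C,D] q_used=1 → run A
t=2: queue=[E,H,B,C,D,F] q_used=0 → run E
t=3: queue=[E,H,B,C,D,F] q_used=1 → run E
t=4: queue=[E,H,B,C,D,F] q_used=2 → run E
t=5: queue=[E,H,B,C,D,F] q_used=3 → run E
t=6: queue=[H,B,C,D,F,E] q_used=0 → run H
t=7: queue=[H,B,C,D,F,E] q_used=1 → run H
t=8: queue=[H,B,C,D,F,E] q_used=2 → run H
t=9: queue=[H,B,C,D,F,E] q_used=3 → run H
t=10: queue=[B,C,D,F,E] q_used=0 → run B
t=11: queue=[B,C,D,F,E] q_used=1 → run B
t=12: queue=[C,D,F,E] q_used=0 → run C
t=13: queue=[C,D,F,E] q_used=1 → run C
t=14: queue=[C,D,F,E] q_used=2 → run C
t=15: queue=[C,D,F,E] q_used=3 → run C
t=16: queue=[D,F,E,C] q_used=0 → run D
t=17: queue=[D,F,E,C] q_used=1 → run D
t=18: queue=[D,F,E,C] q_used=2 → run D
t=19: queue=[D,F,E,C] q_used=3 → run D
t=20: queue=[F,E,C] q_used=0 → run F
t=21: queue=[F,E,C] q_used=1 → run F
t=22: queue=[F,E,C] q_used=2 → run F
t=23: queue=[F,E,C] q_used=3 → run F
t=24: queue=[E,C,F] q_used=0 → run E
t=25: queue=[C,F] q_used=0 → run C
t=26: queue=[C,F] q_used=1 → run C
t=27: queue=[C,F] q_used=2 → run C
t=28: queue=[C,F] q_used=3 → run C
t=29: queue=[F] q_used=0 → run F
t=30: queue=[F] q_used=1 → run F
t=31: queue=[F] q_used=2 → run F
t=32: (idle)
t=33: (idle)

completion order = A, H, B, D, E, C, F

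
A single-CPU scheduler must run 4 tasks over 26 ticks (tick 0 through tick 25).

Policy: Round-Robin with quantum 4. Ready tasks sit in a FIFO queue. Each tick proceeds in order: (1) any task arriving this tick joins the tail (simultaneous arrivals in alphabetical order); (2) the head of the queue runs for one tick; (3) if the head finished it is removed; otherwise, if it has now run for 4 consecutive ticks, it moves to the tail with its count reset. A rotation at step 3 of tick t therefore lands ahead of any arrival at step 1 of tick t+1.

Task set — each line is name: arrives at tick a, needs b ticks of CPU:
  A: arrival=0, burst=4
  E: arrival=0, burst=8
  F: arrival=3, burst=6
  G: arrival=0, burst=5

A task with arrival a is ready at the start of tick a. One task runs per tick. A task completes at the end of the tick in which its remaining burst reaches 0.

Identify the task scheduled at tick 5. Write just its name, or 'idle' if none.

running at tick 5 = E

t=0: queue=[A,E,G] q_used=0 → run A
t=1: queue=[A,E,G] q_used=1 → run A
t=2: queue=[A,E,G] q_used=2 → run A
t=3: queue=[A,E,G,F] q_used=3 → run A
t=4: queue=[E,G,F] q_used=0 → run E
t=5: queue=[E,G,F] q_used=1 → run E
t=6: queue=[E,G,F] q_used=2 → run E
t=7: queue=[E,G,F] q_used=3 → run E
t=8: queue=[G,F,E] q_used=0 → run G
t=9: queue=[G,F,E] q_used=1 → run G
t=10: queue=[G,F,E] q_used=2 → run G
t=11: queue=[G,F,E] q_used=3 → run G
t=12: queue=[F,E,G] q_used=0 → run F
t=13: queue=[F,E,G] q_used=1 → run F
t=14: queue=[F,E,G] q_used=2 → run F
t=15: queue=[F,E,G] q_used=3 → run F
t=16: queue=[E,G,F] q_used=0 → run E
t=17: queue=[E,G,F] q_used=1 → run E
t=18: queue=[E,G,F] q_used=2 → run E
t=19: queue=[E,G,F] q_used=3 → run E
t=20: queue=[G,F] q_used=0 → run G
t=21: queue=[F] q_used=0 → run F
t=22: queue=[F] q_used=1 → run F
t=23: (idle)
t=24: (idle)
t=25: (idle)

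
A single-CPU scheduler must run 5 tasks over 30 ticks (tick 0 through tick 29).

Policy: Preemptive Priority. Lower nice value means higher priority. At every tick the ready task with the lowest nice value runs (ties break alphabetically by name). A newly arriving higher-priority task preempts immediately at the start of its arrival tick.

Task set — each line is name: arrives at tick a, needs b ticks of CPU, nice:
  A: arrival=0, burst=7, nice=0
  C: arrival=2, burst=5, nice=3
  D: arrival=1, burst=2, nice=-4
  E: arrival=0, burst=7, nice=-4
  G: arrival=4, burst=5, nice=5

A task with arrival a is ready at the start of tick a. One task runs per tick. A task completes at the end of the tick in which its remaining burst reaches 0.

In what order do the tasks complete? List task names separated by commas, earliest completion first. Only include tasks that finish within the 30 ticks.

t=0: ready={A,E} → run E
t=1: ready={A,D,E} → run D
t=2: ready={A,C,D,E} → run D
t=3: ready={A,C,E} → run E
t=4: ready={A,C,E,G} → run E
t=5: ready={A,C,E,G} → run E
t=6: ready={A,C,E,G} → run E
t=7: ready={A,C,E,G} → run E
t=8: ready={A,C,E,G} → run E
t=9: ready={A,C,G} → run A
t=10: ready={A,C,G} → run A
t=11: ready={A,C,G} → run A
t=12: ready={A,C,G} → run A
t=13: ready={A,C,G} → run A
t=14: ready={A,C,G} → run A
t=15: ready={A,C,G} → run A
t=16: ready={C,G} → run C
t=17: ready={C,G} → run C
t=18: ready={C,G} → run C
t=19: ready={C,G} → run C
t=20: ready={C,G} → run C
t=21: ready={G} → run G
t=22: ready={G} → run G
t=23: ready={G} → run G
t=24: ready={G} → run G
t=25: ready={G} → run G
t=26: (idle)
t=27: (idle)
t=28: (idle)
t=29: (idle)

completion order = D, E, A, C, G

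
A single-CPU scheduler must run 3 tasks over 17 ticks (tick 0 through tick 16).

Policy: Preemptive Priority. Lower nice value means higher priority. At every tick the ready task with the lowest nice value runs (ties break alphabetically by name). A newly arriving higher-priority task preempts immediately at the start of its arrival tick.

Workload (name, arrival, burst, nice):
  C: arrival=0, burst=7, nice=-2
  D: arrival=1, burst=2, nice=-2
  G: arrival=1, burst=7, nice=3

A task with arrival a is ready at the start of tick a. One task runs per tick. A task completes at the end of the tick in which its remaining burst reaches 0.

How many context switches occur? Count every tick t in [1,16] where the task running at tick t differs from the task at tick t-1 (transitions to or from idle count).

context switches = 3

t=0: ready={C} → run C
t=1: ready={C,D,G} → run C
t=2: ready={C,D,G} → run C
t=3: ready={C,D,G} → run C
t=4: ready={C,D,G} → run C
t=5: ready={C,D,G} → run C
t=6: ready={C,D,G} → run C
t=7: ready={D,G} → run D
t=8: ready={D,G} → run D
t=9: ready={G} → run G
t=10: ready={G} → run G
t=11: ready={G} → run G
t=12: ready={G} → run G
t=13: ready={G} → run G
t=14: ready={G} → run G
t=15: ready={G} → run G
t=16: (idle)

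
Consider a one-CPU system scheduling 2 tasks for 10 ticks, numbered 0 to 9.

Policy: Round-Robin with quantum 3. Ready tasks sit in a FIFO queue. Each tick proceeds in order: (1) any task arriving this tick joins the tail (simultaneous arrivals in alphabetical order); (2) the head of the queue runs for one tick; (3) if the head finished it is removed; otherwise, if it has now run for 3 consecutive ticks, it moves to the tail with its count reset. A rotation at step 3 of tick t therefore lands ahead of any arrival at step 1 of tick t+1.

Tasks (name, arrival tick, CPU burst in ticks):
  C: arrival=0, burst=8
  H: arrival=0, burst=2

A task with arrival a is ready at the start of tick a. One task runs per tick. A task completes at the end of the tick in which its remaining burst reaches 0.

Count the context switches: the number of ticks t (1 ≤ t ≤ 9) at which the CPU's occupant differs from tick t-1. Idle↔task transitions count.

context switches = 2

t=0: queue=[C,H] q_used=0 → run C
t=1: queue=[C,H] q_used=1 → run C
t=2: queue=[C,H] q_used=2 → run C
t=3: queue=[H,C] q_used=0 → run H
t=4: queue=[H,C] q_used=1 → run H
t=5: queue=[C] q_used=0 → run C
t=6: queue=[C] q_used=1 → run C
t=7: queue=[C] q_used=2 → run C
t=8: queue=[C] q_used=0 → run C
t=9: queue=[C] q_used=1 → run C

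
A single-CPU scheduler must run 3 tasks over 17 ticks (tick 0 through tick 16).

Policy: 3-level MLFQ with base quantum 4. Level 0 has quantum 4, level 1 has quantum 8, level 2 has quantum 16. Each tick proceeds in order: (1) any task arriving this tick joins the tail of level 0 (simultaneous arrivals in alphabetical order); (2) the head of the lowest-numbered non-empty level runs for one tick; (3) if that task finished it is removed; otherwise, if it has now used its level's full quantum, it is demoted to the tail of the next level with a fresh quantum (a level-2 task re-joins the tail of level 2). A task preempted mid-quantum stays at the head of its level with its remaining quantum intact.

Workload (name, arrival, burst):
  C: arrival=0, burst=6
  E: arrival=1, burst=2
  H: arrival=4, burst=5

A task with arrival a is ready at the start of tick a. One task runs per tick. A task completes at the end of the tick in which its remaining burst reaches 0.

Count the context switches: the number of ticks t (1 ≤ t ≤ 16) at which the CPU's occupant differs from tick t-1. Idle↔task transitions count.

context switches = 5

t=0: L0/L1/L2 = C/-/- → run C
t=1: L0/L1/L2 = CE/-/- → run C
t=2: L0/L1/L2 = CE/-/- → run C
t=3: L0/L1/L2 = CE/-/- → run C
t=4: L0/L1/L2 = EH/C/- → run E
t=5: L0/L1/L2 = EH/C/- → run E
t=6: L0/L1/L2 = H/C/- → run H
t=7: L0/L1/L2 = H/C/- → run H
t=8: L0/L1/L2 = H/C/- → run H
t=9: L0/L1/L2 = H/C/- → run H
t=10: L0/L1/L2 = -/CH/- → run C
t=11: L0/L1/L2 = -/CH/- → run C
t=12: L0/L1/L2 = -/H/- → run H
t=13: (idle)
t=14: (idle)
t=15: (idle)
t=16: (idle)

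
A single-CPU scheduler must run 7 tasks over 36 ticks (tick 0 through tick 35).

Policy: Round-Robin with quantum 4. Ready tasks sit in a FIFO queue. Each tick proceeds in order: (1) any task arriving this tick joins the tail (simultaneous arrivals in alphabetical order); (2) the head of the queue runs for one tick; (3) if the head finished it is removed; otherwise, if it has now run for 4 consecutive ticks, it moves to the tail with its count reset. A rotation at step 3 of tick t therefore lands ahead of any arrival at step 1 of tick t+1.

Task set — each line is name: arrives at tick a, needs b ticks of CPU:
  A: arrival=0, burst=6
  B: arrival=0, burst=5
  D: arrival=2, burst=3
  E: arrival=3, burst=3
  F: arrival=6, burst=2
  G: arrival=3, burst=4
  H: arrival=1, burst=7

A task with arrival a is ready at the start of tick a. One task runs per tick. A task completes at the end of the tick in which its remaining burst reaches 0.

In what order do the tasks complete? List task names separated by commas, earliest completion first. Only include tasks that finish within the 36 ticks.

t=0: queue=[A,B] q_used=0 → run A
t=1: queue=[A,B,H] q_used=1 → run A
t=2: queue=[A,B,H,D] q_used=2 → run A
t=3: queue=[A,B,H,D,E,G] q_used=3 → run A
t=4: queue=[B,H,D,E,G,A] q_used=0 → run B
t=5: queue=[B,H,D,E,G,A] q_used=1 → run B
t=6: queue=[B,H,D,E,G,A,F] q_used=2 → run B
t=7: queue=[B,H,D,E,G,A,F] q_used=3 → run B
t=8: queue=[H,D,E,G,A,F,B] q_used=0 → run H
t=9: queue=[H,D,E,G,A,F,B] q_used=1 → run H
t=10: queue=[H,D,E,G,A,F,B] q_used=2 → run H
t=11: queue=[H,D,E,G,A,F,B] q_used=3 → run H
t=12: queue=[D,E,G,A,F,B,H] q_used=0 → run D
t=13: queue=[D,E,G,A,F,B,H] q_used=1 → run D
t=14: queue=[D,E,G,A,F,B,H] q_used=2 → run D
t=15: queue=[E,G,A,F,B,H] q_used=0 → run E
t=16: queue=[E,G,A,F,B,H] q_used=1 → run E
t=17: queue=[E,G,A,F,B,H] q_used=2 → run E
t=18: queue=[G,A,F,B,H] q_used=0 → run G
t=19: queue=[G,A,F,B,H] q_used=1 → run G
t=20: queue=[G,A,F,B,H] q_used=2 → run G
t=21: queue=[G,A,F,B,H] q_used=3 → run G
t=22: queue=[A,F,B,H] q_used=0 → run A
t=23: queue=[A,F,B,H] q_used=1 → run A
t=24: queue=[F,B,H] q_used=0 → run F
t=25: queue=[F,B,H] q_used=1 → run F
t=26: queue=[B,H] q_used=0 → run B
t=27: queue=[H] q_used=0 → run H
t=28: queue=[H] q_used=1 → run H
t=29: queue=[H] q_used=2 → run H
t=30: (idle)
t=31: (idle)
t=32: (idle)
t=33: (idle)
t=34: (idle)
t=35: (idle)

completion order = D, E, G, A, F, B, H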